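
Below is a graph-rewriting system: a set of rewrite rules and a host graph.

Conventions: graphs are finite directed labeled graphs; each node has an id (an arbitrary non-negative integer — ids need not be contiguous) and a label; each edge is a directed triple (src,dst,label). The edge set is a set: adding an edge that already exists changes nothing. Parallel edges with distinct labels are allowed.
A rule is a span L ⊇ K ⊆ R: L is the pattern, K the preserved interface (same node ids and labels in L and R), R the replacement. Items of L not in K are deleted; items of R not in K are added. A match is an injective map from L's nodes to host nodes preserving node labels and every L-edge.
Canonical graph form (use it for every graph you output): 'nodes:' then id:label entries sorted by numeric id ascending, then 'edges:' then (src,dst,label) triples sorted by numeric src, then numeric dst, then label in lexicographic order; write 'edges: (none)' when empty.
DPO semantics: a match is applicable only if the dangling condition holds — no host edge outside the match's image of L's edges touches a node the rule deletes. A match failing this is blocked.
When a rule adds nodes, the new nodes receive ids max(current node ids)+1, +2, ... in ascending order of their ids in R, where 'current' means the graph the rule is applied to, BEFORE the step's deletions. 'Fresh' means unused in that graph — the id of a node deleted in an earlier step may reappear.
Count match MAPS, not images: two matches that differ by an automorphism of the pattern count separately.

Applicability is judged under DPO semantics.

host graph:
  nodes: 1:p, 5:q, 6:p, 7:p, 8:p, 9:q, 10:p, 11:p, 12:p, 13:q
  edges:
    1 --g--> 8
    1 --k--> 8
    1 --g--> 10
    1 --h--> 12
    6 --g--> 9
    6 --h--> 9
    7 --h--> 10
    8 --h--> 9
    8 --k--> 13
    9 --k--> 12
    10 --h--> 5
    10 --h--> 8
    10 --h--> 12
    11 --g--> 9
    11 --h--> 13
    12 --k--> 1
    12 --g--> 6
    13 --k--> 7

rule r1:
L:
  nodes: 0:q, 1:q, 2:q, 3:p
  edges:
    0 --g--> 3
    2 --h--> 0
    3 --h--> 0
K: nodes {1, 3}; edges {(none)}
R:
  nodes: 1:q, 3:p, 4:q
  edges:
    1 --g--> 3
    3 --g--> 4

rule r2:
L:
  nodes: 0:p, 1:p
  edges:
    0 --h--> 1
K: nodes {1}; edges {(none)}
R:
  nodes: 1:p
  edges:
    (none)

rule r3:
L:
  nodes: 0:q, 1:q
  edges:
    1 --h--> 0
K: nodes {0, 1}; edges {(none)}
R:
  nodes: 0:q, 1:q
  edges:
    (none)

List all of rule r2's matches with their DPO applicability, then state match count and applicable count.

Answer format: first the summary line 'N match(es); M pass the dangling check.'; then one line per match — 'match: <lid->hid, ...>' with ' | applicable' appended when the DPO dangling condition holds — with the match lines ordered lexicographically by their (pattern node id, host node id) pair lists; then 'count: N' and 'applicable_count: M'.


4 match(es); 0 pass the dangling check.
match: 0->1, 1->12
match: 0->7, 1->10
match: 0->10, 1->8
match: 0->10, 1->12
count: 4
applicable_count: 0


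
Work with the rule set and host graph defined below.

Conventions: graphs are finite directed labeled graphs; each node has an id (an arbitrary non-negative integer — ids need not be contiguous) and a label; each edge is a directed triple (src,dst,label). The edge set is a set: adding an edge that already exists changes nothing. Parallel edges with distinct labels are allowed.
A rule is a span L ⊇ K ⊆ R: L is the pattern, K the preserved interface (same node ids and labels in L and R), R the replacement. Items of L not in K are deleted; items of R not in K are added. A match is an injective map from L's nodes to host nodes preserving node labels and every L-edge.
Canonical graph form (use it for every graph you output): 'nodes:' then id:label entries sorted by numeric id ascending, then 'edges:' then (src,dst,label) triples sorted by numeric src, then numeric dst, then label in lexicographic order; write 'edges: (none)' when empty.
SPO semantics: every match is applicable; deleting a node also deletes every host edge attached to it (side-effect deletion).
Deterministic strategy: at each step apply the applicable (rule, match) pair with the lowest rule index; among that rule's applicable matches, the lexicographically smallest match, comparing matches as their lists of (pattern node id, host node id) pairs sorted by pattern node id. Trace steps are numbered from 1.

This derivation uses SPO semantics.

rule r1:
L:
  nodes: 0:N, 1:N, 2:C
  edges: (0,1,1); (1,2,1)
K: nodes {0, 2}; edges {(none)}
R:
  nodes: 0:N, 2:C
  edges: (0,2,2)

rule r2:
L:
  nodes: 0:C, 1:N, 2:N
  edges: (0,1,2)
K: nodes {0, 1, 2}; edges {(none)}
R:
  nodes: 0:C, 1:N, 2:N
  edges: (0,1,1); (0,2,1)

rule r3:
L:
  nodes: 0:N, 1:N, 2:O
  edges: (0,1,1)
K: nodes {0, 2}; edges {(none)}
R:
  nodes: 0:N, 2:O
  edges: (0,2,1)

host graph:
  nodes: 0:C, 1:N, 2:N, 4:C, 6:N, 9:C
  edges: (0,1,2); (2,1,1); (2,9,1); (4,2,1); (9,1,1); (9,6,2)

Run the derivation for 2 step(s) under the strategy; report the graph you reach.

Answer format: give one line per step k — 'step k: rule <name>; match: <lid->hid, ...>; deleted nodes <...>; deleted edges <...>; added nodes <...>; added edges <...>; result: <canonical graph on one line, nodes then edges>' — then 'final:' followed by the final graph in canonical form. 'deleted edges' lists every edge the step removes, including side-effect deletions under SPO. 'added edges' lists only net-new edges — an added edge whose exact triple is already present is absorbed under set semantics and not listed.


step 1: rule r2; match: 0->0, 1->1, 2->2; deleted nodes (none); deleted edges (0,1,2); added nodes (none); added edges (0,1,1); (0,2,1); result: nodes: 0:C, 1:N, 2:N, 4:C, 6:N, 9:C edges: (0,1,1); (0,2,1); (2,1,1); (2,9,1); (4,2,1); (9,1,1); (9,6,2)
step 2: rule r2; match: 0->9, 1->6, 2->1; deleted nodes (none); deleted edges (9,6,2); added nodes (none); added edges (9,6,1); result: nodes: 0:C, 1:N, 2:N, 4:C, 6:N, 9:C edges: (0,1,1); (0,2,1); (2,1,1); (2,9,1); (4,2,1); (9,1,1); (9,6,1)
final:
nodes: 0:C, 1:N, 2:N, 4:C, 6:N, 9:C
edges: (0,1,1); (0,2,1); (2,1,1); (2,9,1); (4,2,1); (9,1,1); (9,6,1)


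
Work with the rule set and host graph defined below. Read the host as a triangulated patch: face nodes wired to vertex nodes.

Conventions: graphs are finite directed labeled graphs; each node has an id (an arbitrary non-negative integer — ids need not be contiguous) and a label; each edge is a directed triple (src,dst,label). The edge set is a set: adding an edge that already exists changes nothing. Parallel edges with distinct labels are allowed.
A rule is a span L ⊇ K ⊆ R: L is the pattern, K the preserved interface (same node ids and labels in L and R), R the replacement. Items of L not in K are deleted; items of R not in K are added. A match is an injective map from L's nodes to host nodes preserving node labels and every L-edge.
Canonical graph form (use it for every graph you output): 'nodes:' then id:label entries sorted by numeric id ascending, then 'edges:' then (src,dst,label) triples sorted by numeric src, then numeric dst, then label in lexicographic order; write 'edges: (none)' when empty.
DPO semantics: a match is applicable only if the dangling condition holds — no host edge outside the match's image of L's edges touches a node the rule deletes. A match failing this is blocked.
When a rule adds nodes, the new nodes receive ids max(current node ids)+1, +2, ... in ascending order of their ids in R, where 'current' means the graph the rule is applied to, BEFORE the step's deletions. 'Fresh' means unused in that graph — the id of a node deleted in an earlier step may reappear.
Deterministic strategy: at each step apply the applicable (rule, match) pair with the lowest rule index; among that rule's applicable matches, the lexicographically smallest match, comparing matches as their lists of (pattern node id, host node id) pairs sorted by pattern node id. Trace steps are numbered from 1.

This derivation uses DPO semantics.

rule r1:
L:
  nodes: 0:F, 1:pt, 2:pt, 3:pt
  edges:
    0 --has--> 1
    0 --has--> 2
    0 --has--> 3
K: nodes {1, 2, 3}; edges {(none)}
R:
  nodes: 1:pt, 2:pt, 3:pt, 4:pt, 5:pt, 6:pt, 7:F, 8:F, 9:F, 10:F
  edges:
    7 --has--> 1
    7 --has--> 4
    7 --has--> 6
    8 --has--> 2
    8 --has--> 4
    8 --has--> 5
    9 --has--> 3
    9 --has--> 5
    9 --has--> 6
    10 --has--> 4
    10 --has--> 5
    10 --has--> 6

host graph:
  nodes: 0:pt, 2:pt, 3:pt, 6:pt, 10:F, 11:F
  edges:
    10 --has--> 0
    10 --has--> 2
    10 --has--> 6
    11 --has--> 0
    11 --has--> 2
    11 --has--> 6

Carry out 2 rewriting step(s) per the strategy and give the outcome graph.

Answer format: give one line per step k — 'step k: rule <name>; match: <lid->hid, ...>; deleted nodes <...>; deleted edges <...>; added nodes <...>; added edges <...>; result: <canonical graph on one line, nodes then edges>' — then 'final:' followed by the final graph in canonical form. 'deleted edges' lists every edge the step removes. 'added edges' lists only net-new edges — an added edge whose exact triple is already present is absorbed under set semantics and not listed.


step 1: rule r1; match: 0->10, 1->0, 2->2, 3->6; deleted nodes 10; deleted edges (10,0,has); (10,2,has); (10,6,has); added nodes 12, 13, 14, 15, 16, 17, 18; added edges (15,0,has); (15,12,has); (15,14,has); (16,2,has); (16,12,has); (16,13,has); (17,6,has); (17,13,has); (17,14,has); (18,12,has); (18,13,has); (18,14,has); result: nodes: 0:pt, 2:pt, 3:pt, 6:pt, 11:F, 12:pt, 13:pt, 14:pt, 15:F, 16:F, 17:F, 18:F edges: (11,0,has); (11,2,has); (11,6,has); (15,0,has); (15,12,has); (15,14,has); (16,2,has); (16,12,has); (16,13,has); (17,6,has); (17,13,has); (17,14,has); (18,12,has); (18,13,has); (18,14,has)
step 2: rule r1; match: 0->11, 1->0, 2->2, 3->6; deleted nodes 11; deleted edges (11,0,has); (11,2,has); (11,6,has); added nodes 19, 20, 21, 22, 23, 24, 25; added edges (22,0,has); (22,19,has); (22,21,has); (23,2,has); (23,19,has); (23,20,has); (24,6,has); (24,20,has); (24,21,has); (25,19,has); (25,20,has); (25,21,has); result: nodes: 0:pt, 2:pt, 3:pt, 6:pt, 12:pt, 13:pt, 14:pt, 15:F, 16:F, 17:F, 18:F, 19:pt, 20:pt, 21:pt, 22:F, 23:F, 24:F, 25:F edges: (15,0,has); (15,12,has); (15,14,has); (16,2,has); (16,12,has); (16,13,has); (17,6,has); (17,13,has); (17,14,has); (18,12,has); (18,13,has); (18,14,has); (22,0,has); (22,19,has); (22,21,has); (23,2,has); (23,19,has); (23,20,has); (24,6,has); (24,20,has); (24,21,has); (25,19,has); (25,20,has); (25,21,has)
final:
nodes: 0:pt, 2:pt, 3:pt, 6:pt, 12:pt, 13:pt, 14:pt, 15:F, 16:F, 17:F, 18:F, 19:pt, 20:pt, 21:pt, 22:F, 23:F, 24:F, 25:F
edges: (15,0,has); (15,12,has); (15,14,has); (16,2,has); (16,12,has); (16,13,has); (17,6,has); (17,13,has); (17,14,has); (18,12,has); (18,13,has); (18,14,has); (22,0,has); (22,19,has); (22,21,has); (23,2,has); (23,19,has); (23,20,has); (24,6,has); (24,20,has); (24,21,has); (25,19,has); (25,20,has); (25,21,has)


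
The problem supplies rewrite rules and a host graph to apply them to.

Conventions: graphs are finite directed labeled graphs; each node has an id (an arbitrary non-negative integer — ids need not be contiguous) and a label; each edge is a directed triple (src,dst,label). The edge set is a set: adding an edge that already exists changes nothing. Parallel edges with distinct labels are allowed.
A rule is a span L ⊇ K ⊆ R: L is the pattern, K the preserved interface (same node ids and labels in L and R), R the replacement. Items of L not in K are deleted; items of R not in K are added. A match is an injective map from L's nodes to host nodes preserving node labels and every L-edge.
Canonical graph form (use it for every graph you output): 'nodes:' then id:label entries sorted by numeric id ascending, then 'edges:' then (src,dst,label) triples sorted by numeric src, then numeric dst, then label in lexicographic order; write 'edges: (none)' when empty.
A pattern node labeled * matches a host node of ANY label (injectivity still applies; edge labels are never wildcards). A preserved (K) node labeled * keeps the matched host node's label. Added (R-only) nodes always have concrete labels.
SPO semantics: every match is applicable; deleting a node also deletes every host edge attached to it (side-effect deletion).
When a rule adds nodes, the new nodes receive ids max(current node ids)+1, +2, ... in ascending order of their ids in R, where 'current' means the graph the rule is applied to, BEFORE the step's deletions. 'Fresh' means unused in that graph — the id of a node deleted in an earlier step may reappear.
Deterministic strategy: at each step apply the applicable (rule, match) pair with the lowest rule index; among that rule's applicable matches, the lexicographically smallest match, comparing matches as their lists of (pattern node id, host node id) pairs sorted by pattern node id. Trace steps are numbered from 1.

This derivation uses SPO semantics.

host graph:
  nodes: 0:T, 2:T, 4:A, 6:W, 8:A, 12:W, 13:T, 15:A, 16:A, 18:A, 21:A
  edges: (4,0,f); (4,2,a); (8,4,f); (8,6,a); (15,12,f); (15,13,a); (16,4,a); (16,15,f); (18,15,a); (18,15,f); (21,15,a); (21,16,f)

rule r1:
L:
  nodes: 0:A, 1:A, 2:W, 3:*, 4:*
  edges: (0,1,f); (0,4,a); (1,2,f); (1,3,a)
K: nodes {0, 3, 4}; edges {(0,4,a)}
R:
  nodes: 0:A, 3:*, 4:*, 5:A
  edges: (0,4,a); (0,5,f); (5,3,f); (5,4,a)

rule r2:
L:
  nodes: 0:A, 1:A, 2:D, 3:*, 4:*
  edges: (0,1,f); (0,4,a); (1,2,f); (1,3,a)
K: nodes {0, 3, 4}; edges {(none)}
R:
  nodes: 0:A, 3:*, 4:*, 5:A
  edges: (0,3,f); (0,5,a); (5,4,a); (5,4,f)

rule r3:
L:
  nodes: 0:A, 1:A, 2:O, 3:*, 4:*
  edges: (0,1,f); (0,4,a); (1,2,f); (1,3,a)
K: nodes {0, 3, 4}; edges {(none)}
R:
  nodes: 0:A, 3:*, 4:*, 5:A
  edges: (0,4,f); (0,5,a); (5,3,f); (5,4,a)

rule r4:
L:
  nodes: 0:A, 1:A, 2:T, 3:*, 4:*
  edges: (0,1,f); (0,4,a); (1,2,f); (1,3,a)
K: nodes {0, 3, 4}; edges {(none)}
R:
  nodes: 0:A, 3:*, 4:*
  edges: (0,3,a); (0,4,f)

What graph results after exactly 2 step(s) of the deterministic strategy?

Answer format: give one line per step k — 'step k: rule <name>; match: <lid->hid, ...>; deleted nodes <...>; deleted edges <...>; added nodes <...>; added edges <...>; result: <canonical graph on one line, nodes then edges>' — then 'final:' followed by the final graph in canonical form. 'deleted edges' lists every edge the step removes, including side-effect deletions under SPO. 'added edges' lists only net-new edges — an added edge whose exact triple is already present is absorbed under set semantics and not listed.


step 1: rule r1; match: 0->16, 1->15, 2->12, 3->13, 4->4; deleted nodes 12, 15; deleted edges (15,12,f); (15,13,a); (16,15,f); (18,15,a); (18,15,f); (21,15,a); added nodes 22; added edges (16,22,f); (22,4,a); (22,13,f); result: nodes: 0:T, 2:T, 4:A, 6:W, 8:A, 13:T, 16:A, 18:A, 21:A, 22:A edges: (4,0,f); (4,2,a); (8,4,f); (8,6,a); (16,4,a); (16,22,f); (21,16,f); (22,4,a); (22,13,f)
step 2: rule r4; match: 0->8, 1->4, 2->0, 3->2, 4->6; deleted nodes 0, 4; deleted edges (4,0,f); (4,2,a); (8,4,f); (8,6,a); (16,4,a); (22,4,a); added nodes (none); added edges (8,2,a); (8,6,f); result: nodes: 2:T, 6:W, 8:A, 13:T, 16:A, 18:A, 21:A, 22:A edges: (8,2,a); (8,6,f); (16,22,f); (21,16,f); (22,13,f)
final:
nodes: 2:T, 6:W, 8:A, 13:T, 16:A, 18:A, 21:A, 22:A
edges: (8,2,a); (8,6,f); (16,22,f); (21,16,f); (22,13,f)


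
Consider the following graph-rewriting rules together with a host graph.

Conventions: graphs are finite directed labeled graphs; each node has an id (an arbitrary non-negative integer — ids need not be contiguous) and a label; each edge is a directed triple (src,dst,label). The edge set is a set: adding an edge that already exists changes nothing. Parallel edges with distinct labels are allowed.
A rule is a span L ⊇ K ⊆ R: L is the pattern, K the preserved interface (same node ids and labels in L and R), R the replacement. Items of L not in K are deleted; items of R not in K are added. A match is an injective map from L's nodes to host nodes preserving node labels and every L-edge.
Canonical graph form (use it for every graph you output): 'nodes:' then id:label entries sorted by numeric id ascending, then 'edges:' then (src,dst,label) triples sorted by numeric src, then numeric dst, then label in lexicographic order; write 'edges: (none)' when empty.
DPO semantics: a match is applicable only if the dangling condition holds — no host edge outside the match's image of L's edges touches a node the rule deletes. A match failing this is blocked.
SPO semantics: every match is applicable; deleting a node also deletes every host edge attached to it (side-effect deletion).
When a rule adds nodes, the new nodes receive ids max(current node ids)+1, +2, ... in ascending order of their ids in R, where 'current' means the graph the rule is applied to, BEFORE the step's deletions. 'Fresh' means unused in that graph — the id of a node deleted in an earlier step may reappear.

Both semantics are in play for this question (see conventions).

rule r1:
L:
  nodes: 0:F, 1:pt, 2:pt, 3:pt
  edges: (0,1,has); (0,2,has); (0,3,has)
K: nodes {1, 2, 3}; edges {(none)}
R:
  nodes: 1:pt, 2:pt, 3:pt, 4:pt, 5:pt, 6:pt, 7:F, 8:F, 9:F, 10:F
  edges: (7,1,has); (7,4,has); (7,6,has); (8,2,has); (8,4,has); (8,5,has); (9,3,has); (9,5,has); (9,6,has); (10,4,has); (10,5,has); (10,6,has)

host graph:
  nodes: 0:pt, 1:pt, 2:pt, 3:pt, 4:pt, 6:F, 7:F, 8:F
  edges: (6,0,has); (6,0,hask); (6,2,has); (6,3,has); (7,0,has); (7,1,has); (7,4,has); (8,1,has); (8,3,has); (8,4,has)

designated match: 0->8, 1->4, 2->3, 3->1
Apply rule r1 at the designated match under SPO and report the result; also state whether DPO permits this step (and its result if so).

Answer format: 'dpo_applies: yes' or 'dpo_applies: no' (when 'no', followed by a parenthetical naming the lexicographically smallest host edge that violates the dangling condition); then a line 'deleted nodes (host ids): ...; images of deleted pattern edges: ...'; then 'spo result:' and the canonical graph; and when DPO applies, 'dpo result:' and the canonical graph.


dpo_applies: yes
deleted nodes (host ids): 8; images of deleted pattern edges: (8,1,has); (8,3,has); (8,4,has)
spo result:
nodes: 0:pt, 1:pt, 2:pt, 3:pt, 4:pt, 6:F, 7:F, 9:pt, 10:pt, 11:pt, 12:F, 13:F, 14:F, 15:F
edges: (6,0,has); (6,0,hask); (6,2,has); (6,3,has); (7,0,has); (7,1,has); (7,4,has); (12,4,has); (12,9,has); (12,11,has); (13,3,has); (13,9,has); (13,10,has); (14,1,has); (14,10,has); (14,11,has); (15,9,has); (15,10,has); (15,11,has)
dpo result:
nodes: 0:pt, 1:pt, 2:pt, 3:pt, 4:pt, 6:F, 7:F, 9:pt, 10:pt, 11:pt, 12:F, 13:F, 14:F, 15:F
edges: (6,0,has); (6,0,hask); (6,2,has); (6,3,has); (7,0,has); (7,1,has); (7,4,has); (12,4,has); (12,9,has); (12,11,has); (13,3,has); (13,9,has); (13,10,has); (14,1,has); (14,10,has); (14,11,has); (15,9,has); (15,10,has); (15,11,has)


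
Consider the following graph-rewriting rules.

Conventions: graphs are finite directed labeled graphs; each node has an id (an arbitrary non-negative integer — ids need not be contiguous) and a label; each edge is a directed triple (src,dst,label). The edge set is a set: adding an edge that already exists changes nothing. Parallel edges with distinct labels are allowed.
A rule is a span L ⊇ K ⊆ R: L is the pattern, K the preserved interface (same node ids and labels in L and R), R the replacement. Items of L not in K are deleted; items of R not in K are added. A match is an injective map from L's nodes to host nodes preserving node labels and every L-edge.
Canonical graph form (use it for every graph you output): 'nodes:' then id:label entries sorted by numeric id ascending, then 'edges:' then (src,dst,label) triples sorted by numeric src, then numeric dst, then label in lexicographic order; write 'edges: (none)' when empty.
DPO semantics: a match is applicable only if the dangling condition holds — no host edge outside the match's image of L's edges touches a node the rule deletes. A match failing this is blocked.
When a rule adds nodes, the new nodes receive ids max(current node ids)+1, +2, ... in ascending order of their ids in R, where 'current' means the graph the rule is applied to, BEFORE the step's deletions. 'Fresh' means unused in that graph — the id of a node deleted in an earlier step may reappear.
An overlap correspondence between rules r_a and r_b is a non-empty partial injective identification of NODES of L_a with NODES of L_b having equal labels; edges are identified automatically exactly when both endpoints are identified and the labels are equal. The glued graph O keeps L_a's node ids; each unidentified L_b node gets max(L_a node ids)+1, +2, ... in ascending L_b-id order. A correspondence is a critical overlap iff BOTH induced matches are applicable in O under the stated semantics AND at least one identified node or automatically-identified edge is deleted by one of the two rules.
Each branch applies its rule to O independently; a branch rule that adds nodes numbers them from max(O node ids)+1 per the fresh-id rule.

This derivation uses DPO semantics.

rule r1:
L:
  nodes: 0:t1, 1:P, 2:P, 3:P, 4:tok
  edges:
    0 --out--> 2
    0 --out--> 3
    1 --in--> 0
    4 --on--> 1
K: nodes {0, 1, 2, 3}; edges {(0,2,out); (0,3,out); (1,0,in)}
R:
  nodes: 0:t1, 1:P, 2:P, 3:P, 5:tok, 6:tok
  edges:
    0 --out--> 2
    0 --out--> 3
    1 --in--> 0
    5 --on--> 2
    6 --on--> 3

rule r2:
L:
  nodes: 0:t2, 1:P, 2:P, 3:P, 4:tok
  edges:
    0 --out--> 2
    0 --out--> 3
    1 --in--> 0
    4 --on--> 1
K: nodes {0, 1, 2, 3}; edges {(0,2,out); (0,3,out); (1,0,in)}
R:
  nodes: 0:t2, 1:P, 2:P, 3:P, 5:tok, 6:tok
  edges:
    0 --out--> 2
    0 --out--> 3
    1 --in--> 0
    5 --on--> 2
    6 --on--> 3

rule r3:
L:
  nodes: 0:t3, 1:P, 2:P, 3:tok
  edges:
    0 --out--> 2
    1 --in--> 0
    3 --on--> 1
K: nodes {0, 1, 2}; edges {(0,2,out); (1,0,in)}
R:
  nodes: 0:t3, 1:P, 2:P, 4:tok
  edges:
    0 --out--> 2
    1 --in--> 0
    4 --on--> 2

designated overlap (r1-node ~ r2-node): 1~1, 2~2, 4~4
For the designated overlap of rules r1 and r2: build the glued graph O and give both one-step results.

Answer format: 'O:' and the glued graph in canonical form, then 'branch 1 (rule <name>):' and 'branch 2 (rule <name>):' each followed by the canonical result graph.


O:
nodes: 0:t1, 1:P, 2:P, 3:P, 4:tok, 5:t2, 6:P
edges: (0,2,out); (0,3,out); (1,0,in); (1,5,in); (4,1,on); (5,2,out); (5,6,out)
branch 1 (rule r1):
nodes: 0:t1, 1:P, 2:P, 3:P, 5:t2, 6:P, 7:tok, 8:tok
edges: (0,2,out); (0,3,out); (1,0,in); (1,5,in); (5,2,out); (5,6,out); (7,2,on); (8,3,on)
branch 2 (rule r2):
nodes: 0:t1, 1:P, 2:P, 3:P, 5:t2, 6:P, 7:tok, 8:tok
edges: (0,2,out); (0,3,out); (1,0,in); (1,5,in); (5,2,out); (5,6,out); (7,2,on); (8,6,on)


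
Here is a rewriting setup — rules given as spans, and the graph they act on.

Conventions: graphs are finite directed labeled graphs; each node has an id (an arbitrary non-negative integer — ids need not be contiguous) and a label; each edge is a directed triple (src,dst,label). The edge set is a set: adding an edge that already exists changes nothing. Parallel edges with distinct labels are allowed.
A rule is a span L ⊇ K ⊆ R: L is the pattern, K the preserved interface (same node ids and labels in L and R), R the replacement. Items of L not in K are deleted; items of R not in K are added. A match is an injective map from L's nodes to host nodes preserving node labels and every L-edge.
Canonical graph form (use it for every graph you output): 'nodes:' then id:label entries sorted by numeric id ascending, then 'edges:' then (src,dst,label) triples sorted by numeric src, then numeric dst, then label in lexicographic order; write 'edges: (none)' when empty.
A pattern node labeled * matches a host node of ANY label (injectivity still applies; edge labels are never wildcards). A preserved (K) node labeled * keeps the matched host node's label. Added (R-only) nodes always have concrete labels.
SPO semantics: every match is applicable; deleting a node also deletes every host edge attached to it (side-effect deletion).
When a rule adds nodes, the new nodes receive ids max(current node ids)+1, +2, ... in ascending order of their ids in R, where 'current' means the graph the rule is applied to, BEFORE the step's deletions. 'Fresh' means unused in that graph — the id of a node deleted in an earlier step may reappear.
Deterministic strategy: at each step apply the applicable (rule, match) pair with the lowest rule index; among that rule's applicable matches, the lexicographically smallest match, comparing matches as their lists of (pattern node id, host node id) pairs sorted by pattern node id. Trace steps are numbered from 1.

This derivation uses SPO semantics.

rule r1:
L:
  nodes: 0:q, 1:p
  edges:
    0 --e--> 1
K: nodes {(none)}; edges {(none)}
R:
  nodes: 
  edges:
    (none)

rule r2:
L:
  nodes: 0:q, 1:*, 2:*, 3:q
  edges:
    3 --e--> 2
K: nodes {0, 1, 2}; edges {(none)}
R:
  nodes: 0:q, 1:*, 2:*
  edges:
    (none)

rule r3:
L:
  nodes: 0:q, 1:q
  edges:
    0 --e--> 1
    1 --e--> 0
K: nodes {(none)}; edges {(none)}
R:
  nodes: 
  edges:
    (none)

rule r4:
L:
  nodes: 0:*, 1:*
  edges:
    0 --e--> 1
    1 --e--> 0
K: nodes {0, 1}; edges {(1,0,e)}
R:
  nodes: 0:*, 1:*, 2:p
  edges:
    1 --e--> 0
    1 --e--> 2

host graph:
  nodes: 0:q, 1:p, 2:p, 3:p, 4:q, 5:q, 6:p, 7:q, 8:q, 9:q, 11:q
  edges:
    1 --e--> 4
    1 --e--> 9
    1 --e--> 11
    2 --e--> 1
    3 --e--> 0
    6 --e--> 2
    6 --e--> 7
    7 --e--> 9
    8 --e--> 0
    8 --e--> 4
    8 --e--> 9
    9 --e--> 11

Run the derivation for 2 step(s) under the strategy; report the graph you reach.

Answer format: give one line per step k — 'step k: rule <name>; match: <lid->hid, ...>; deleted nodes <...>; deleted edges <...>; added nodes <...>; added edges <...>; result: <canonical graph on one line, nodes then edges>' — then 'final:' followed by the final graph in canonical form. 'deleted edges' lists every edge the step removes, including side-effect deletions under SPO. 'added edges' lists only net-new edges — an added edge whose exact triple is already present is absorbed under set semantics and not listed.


step 1: rule r2; match: 0->0, 1->1, 2->4, 3->8; deleted nodes 8; deleted edges (8,0,e); (8,4,e); (8,9,e); added nodes (none); added edges (none); result: nodes: 0:q, 1:p, 2:p, 3:p, 4:q, 5:q, 6:p, 7:q, 9:q, 11:q edges: (1,4,e); (1,9,e); (1,11,e); (2,1,e); (3,0,e); (6,2,e); (6,7,e); (7,9,e); (9,11,e)
step 2: rule r2; match: 0->0, 1->1, 2->9, 3->7; deleted nodes 7; deleted edges (6,7,e); (7,9,e); added nodes (none); added edges (none); result: nodes: 0:q, 1:p, 2:p, 3:p, 4:q, 5:q, 6:p, 9:q, 11:q edges: (1,4,e); (1,9,e); (1,11,e); (2,1,e); (3,0,e); (6,2,e); (9,11,e)
final:
nodes: 0:q, 1:p, 2:p, 3:p, 4:q, 5:q, 6:p, 9:q, 11:q
edges: (1,4,e); (1,9,e); (1,11,e); (2,1,e); (3,0,e); (6,2,e); (9,11,e)


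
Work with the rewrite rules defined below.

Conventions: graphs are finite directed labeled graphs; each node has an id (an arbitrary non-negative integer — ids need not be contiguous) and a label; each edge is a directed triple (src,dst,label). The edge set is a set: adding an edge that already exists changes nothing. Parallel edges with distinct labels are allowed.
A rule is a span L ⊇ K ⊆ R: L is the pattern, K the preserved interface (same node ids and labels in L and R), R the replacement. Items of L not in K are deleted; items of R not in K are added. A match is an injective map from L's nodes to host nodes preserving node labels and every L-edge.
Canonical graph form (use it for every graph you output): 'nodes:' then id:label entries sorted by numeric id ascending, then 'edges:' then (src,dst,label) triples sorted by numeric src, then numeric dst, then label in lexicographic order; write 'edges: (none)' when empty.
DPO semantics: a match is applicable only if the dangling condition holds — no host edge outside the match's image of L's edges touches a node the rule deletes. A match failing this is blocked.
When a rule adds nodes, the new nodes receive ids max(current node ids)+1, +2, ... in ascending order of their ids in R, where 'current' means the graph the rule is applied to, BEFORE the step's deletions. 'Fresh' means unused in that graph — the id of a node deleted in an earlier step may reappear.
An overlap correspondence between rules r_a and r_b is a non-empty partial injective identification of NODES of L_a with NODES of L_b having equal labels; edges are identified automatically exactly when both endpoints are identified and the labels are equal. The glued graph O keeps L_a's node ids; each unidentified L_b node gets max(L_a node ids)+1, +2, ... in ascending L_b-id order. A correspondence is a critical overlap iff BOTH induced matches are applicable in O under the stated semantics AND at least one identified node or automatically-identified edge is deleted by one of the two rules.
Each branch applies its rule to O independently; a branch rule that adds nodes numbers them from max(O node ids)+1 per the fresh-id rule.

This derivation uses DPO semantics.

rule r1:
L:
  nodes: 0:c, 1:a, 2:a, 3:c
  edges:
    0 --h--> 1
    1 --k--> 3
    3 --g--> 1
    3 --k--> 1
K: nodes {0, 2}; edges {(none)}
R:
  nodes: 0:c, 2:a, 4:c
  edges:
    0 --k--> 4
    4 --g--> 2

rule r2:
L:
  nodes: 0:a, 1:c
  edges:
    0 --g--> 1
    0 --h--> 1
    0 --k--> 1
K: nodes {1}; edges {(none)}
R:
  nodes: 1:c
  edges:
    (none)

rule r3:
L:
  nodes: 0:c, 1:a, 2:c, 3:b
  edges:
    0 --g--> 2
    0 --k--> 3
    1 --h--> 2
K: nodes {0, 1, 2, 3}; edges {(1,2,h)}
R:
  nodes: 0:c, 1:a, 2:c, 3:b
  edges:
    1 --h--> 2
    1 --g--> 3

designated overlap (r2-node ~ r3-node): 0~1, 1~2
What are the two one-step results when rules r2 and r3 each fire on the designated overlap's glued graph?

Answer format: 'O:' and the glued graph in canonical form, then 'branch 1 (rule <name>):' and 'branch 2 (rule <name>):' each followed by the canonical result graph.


O:
nodes: 0:a, 1:c, 2:c, 3:b
edges: (0,1,g); (0,1,h); (0,1,k); (2,1,g); (2,3,k)
branch 1 (rule r2):
nodes: 1:c, 2:c, 3:b
edges: (2,1,g); (2,3,k)
branch 2 (rule r3):
nodes: 0:a, 1:c, 2:c, 3:b
edges: (0,1,g); (0,1,h); (0,1,k); (0,3,g)


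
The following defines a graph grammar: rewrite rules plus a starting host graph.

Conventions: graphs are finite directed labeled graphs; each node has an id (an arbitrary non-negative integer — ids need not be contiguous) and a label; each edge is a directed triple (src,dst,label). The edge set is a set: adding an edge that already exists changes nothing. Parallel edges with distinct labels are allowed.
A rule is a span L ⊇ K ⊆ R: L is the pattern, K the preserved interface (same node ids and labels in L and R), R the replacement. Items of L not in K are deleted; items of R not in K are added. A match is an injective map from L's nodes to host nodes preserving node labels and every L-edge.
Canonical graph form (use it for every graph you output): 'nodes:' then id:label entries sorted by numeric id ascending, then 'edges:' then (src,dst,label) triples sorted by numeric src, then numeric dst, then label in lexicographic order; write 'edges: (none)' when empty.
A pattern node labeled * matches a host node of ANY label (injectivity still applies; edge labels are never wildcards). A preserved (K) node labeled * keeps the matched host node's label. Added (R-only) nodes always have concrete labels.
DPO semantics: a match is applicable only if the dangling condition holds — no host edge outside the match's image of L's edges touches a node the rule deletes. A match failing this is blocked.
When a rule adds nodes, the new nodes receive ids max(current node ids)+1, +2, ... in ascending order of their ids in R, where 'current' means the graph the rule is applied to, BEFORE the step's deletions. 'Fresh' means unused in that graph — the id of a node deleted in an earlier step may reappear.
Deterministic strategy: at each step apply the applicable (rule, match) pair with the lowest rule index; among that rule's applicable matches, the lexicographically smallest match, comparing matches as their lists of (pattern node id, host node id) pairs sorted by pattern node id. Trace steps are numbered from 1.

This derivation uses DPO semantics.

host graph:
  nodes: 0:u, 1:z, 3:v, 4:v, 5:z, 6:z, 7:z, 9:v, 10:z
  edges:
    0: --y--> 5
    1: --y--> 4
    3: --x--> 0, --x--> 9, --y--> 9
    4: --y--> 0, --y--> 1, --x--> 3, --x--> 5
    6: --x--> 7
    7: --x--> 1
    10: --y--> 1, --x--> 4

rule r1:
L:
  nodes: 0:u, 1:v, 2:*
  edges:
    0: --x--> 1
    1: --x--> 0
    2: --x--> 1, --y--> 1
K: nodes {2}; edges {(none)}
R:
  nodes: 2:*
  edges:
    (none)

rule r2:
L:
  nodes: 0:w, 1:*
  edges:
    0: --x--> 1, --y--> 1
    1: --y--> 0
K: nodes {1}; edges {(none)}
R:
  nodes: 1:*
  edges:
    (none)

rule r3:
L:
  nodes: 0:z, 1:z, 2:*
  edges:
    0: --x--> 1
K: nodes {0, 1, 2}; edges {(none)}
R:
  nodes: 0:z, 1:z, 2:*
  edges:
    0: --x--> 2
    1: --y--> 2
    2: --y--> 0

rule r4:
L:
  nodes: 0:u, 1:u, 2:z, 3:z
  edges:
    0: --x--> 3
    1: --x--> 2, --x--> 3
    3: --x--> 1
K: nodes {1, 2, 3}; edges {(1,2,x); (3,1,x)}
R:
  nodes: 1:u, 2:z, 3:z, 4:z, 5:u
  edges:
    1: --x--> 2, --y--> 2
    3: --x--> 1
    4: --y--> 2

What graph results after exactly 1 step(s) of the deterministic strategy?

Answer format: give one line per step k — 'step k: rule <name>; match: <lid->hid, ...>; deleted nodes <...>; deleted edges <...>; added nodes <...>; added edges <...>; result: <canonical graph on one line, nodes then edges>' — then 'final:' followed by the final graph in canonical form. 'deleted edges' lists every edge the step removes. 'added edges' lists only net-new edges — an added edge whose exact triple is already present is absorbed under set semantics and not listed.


step 1: rule r3; match: 0->6, 1->7, 2->0; deleted nodes (none); deleted edges (6,7,x); added nodes (none); added edges (0,6,y); (6,0,x); (7,0,y); result: nodes: 0:u, 1:z, 3:v, 4:v, 5:z, 6:z, 7:z, 9:v, 10:z edges: (0,5,y); (0,6,y); (1,4,y); (3,0,x); (3,9,x); (3,9,y); (4,0,y); (4,1,y); (4,3,x); (4,5,x); (6,0,x); (7,0,y); (7,1,x); (10,1,y); (10,4,x)
final:
nodes: 0:u, 1:z, 3:v, 4:v, 5:z, 6:z, 7:z, 9:v, 10:z
edges: (0,5,y); (0,6,y); (1,4,y); (3,0,x); (3,9,x); (3,9,y); (4,0,y); (4,1,y); (4,3,x); (4,5,x); (6,0,x); (7,0,y); (7,1,x); (10,1,y); (10,4,x)


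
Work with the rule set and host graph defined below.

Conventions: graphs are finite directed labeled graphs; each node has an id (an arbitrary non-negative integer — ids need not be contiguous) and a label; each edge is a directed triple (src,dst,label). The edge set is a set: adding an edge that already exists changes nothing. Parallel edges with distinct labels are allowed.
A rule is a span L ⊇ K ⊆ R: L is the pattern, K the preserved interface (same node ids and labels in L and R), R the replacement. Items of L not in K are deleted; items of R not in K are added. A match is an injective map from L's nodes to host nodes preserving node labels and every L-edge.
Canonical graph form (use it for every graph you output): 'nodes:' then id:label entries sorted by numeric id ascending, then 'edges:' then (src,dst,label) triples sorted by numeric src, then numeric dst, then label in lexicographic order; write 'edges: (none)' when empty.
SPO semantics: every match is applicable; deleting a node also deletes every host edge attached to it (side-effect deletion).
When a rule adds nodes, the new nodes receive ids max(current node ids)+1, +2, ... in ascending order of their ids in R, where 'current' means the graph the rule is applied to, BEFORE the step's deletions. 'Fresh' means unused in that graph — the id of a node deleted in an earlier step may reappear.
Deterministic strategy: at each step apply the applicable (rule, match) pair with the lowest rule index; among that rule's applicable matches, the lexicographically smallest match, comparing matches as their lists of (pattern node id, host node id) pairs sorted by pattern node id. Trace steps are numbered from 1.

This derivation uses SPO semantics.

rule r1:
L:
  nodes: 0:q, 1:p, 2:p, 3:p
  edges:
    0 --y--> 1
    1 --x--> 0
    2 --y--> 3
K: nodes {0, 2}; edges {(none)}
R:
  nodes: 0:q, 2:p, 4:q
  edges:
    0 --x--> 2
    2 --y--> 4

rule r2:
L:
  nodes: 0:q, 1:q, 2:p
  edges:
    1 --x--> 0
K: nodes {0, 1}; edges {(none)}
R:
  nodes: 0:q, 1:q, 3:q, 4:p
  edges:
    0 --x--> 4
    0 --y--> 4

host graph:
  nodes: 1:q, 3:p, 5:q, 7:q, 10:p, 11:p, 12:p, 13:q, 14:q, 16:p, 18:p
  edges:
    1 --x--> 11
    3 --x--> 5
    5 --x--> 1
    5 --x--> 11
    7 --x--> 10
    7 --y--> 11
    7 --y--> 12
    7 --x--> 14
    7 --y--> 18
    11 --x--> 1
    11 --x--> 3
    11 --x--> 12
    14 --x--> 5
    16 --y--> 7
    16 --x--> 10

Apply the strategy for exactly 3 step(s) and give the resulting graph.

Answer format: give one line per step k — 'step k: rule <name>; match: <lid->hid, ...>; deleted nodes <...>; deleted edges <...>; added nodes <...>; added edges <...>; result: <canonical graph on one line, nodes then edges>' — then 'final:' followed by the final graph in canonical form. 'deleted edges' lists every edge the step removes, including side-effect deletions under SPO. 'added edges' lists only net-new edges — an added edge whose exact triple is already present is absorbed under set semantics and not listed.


step 1: rule r2; match: 0->1, 1->5, 2->3; deleted nodes 3; deleted edges (3,5,x); (5,1,x); (11,3,x); added nodes 19, 20; added edges (1,20,x); (1,20,y); result: nodes: 1:q, 5:q, 7:q, 10:p, 11:p, 12:p, 13:q, 14:q, 16:p, 18:p, 19:q, 20:p edges: (1,11,x); (1,20,x); (1,20,y); (5,11,x); (7,10,x); (7,11,y); (7,12,y); (7,14,x); (7,18,y); (11,1,x); (11,12,x); (14,5,x); (16,7,y); (16,10,x)
step 2: rule r2; match: 0->5, 1->14, 2->10; deleted nodes 10; deleted edges (7,10,x); (14,5,x); (16,10,x); added nodes 21, 22; added edges (5,22,x); (5,22,y); result: nodes: 1:q, 5:q, 7:q, 11:p, 12:p, 13:q, 14:q, 16:p, 18:p, 19:q, 20:p, 21:q, 22:p edges: (1,11,x); (1,20,x); (1,20,y); (5,11,x); (5,22,x); (5,22,y); (7,11,y); (7,12,y); (7,14,x); (7,18,y); (11,1,x); (11,12,x); (16,7,y)
step 3: rule r2; match: 0->14, 1->7, 2->11; deleted nodes 11; deleted edges (1,11,x); (5,11,x); (7,11,y); (7,14,x); (11,1,x); (11,12,x); added nodes 23, 24; added edges (14,24,x); (14,24,y); result: nodes: 1:q, 5:q, 7:q, 12:p, 13:q, 14:q, 16:p, 18:p, 19:q, 20:p, 21:q, 22:p, 23:q, 24:p edges: (1,20,x); (1,20,y); (5,22,x); (5,22,y); (7,12,y); (7,18,y); (14,24,x); (14,24,y); (16,7,y)
final:
nodes: 1:q, 5:q, 7:q, 12:p, 13:q, 14:q, 16:p, 18:p, 19:q, 20:p, 21:q, 22:p, 23:q, 24:p
edges: (1,20,x); (1,20,y); (5,22,x); (5,22,y); (7,12,y); (7,18,y); (14,24,x); (14,24,y); (16,7,y)


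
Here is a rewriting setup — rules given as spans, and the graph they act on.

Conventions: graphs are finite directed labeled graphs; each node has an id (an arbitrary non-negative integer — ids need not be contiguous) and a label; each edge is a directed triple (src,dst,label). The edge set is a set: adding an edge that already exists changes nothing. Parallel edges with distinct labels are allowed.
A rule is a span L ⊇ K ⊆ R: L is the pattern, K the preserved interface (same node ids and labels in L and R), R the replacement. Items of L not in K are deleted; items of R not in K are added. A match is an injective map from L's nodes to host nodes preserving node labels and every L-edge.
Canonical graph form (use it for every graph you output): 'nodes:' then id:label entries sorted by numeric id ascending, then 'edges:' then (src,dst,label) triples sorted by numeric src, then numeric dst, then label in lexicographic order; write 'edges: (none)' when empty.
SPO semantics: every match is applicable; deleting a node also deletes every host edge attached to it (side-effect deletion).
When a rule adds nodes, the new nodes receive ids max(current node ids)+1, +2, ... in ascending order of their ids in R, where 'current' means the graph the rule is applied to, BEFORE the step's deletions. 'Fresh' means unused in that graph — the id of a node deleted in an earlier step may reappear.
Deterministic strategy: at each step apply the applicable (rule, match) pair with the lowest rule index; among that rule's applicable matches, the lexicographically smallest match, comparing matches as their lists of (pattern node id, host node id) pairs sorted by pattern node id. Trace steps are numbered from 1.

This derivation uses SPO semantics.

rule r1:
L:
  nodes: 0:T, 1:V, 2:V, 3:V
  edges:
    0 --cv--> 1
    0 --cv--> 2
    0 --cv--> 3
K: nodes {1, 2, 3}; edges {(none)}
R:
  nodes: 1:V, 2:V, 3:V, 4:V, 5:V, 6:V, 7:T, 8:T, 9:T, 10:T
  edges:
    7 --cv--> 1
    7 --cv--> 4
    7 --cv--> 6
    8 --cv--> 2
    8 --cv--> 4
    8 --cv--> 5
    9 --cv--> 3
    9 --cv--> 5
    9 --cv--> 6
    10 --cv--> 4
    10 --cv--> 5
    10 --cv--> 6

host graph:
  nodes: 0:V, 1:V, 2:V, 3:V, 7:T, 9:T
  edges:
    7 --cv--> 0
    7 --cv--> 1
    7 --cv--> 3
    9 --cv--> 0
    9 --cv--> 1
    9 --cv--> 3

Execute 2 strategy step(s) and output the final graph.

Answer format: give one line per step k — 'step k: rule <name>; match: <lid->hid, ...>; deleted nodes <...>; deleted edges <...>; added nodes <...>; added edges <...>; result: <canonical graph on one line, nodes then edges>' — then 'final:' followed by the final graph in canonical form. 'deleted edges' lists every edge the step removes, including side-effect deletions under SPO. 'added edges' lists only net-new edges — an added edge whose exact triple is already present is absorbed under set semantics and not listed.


step 1: rule r1; match: 0->7, 1->0, 2->1, 3->3; deleted nodes 7; deleted edges (7,0,cv); (7,1,cv); (7,3,cv); added nodes 10, 11, 12, 13, 14, 15, 16; added edges (13,0,cv); (13,10,cv); (13,12,cv); (14,1,cv); (14,10,cv); (14,11,cv); (15,3,cv); (15,11,cv); (15,12,cv); (16,10,cv); (16,11,cv); (16,12,cv); result: nodes: 0:V, 1:V, 2:V, 3:V, 9:T, 10:V, 11:V, 12:V, 13:T, 14:T, 15:T, 16:T edges: (9,0,cv); (9,1,cv); (9,3,cv); (13,0,cv); (13,10,cv); (13,12,cv); (14,1,cv); (14,10,cv); (14,11,cv); (15,3,cv); (15,11,cv); (15,12,cv); (16,10,cv); (16,11,cv); (16,12,cv)
step 2: rule r1; match: 0->9, 1->0, 2->1, 3->3; deleted nodes 9; deleted edges (9,0,cv); (9,1,cv); (9,3,cv); added nodes 17, 18, 19, 20, 21, 22, 23; added edges (20,0,cv); (20,17,cv); (20,19,cv); (21,1,cv); (21,17,cv); (21,18,cv); (22,3,cv); (22,18,cv); (22,19,cv); (23,17,cv); (23,18,cv); (23,19,cv); result: nodes: 0:V, 1:V, 2:V, 3:V, 10:V, 11:V, 12:V, 13:T, 14:T, 15:T, 16:T, 17:V, 18:V, 19:V, 20:T, 21:T, 22:T, 23:T edges: (13,0,cv); (13,10,cv); (13,12,cv); (14,1,cv); (14,10,cv); (14,11,cv); (15,3,cv); (15,11,cv); (15,12,cv); (16,10,cv); (16,11,cv); (16,12,cv); (20,0,cv); (20,17,cv); (20,19,cv); (21,1,cv); (21,17,cv); (21,18,cv); (22,3,cv); (22,18,cv); (22,19,cv); (23,17,cv); (23,18,cv); (23,19,cv)
final:
nodes: 0:V, 1:V, 2:V, 3:V, 10:V, 11:V, 12:V, 13:T, 14:T, 15:T, 16:T, 17:V, 18:V, 19:V, 20:T, 21:T, 22:T, 23:T
edges: (13,0,cv); (13,10,cv); (13,12,cv); (14,1,cv); (14,10,cv); (14,11,cv); (15,3,cv); (15,11,cv); (15,12,cv); (16,10,cv); (16,11,cv); (16,12,cv); (20,0,cv); (20,17,cv); (20,19,cv); (21,1,cv); (21,17,cv); (21,18,cv); (22,3,cv); (22,18,cv); (22,19,cv); (23,17,cv); (23,18,cv); (23,19,cv)
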